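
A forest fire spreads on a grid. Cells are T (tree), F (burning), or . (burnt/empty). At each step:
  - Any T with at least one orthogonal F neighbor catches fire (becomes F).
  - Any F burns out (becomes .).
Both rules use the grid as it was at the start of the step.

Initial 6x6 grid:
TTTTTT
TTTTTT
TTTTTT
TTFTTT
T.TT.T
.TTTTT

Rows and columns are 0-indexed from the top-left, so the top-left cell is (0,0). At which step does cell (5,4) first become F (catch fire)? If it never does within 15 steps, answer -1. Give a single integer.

Step 1: cell (5,4)='T' (+4 fires, +1 burnt)
Step 2: cell (5,4)='T' (+7 fires, +4 burnt)
Step 3: cell (5,4)='T' (+9 fires, +7 burnt)
Step 4: cell (5,4)='F' (+7 fires, +9 burnt)
  -> target ignites at step 4
Step 5: cell (5,4)='.' (+4 fires, +7 burnt)
Step 6: cell (5,4)='.' (+1 fires, +4 burnt)
Step 7: cell (5,4)='.' (+0 fires, +1 burnt)
  fire out at step 7

4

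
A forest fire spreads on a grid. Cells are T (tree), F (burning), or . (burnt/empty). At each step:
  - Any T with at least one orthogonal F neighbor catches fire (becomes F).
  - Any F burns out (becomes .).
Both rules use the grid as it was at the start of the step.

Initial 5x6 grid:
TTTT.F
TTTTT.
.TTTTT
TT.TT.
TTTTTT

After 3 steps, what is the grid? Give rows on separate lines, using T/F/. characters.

Step 1: 0 trees catch fire, 1 burn out
  TTTT..
  TTTTT.
  .TTTTT
  TT.TT.
  TTTTTT
Step 2: 0 trees catch fire, 0 burn out
  TTTT..
  TTTTT.
  .TTTTT
  TT.TT.
  TTTTTT
Step 3: 0 trees catch fire, 0 burn out
  TTTT..
  TTTTT.
  .TTTTT
  TT.TT.
  TTTTTT

TTTT..
TTTTT.
.TTTTT
TT.TT.
TTTTTT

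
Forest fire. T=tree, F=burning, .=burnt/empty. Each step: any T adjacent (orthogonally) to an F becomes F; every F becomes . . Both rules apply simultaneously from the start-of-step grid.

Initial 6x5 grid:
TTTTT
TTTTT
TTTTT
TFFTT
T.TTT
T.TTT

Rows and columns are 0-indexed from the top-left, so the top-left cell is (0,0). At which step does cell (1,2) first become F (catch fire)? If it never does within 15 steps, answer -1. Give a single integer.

Step 1: cell (1,2)='T' (+5 fires, +2 burnt)
Step 2: cell (1,2)='F' (+8 fires, +5 burnt)
  -> target ignites at step 2
Step 3: cell (1,2)='.' (+8 fires, +8 burnt)
Step 4: cell (1,2)='.' (+4 fires, +8 burnt)
Step 5: cell (1,2)='.' (+1 fires, +4 burnt)
Step 6: cell (1,2)='.' (+0 fires, +1 burnt)
  fire out at step 6

2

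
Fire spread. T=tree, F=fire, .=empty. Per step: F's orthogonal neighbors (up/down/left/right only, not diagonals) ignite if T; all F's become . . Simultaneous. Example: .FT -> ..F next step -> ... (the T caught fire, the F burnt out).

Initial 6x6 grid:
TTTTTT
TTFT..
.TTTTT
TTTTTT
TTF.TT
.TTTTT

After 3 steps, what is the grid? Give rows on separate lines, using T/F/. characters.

Step 1: 7 trees catch fire, 2 burn out
  TTFTTT
  TF.F..
  .TFTTT
  TTFTTT
  TF..TT
  .TFTTT
Step 2: 10 trees catch fire, 7 burn out
  TF.FTT
  F.....
  .F.FTT
  TF.FTT
  F...TT
  .F.FTT
Step 3: 6 trees catch fire, 10 burn out
  F...FT
  ......
  ....FT
  F...FT
  ....TT
  ....FT

F...FT
......
....FT
F...FT
....TT
....FT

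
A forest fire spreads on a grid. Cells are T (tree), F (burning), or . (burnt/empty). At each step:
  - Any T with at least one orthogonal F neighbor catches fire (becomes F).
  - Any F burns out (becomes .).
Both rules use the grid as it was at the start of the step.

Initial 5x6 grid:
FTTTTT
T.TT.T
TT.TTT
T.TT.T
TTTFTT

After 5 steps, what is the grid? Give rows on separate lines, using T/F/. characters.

Step 1: 5 trees catch fire, 2 burn out
  .FTTTT
  F.TT.T
  TT.TTT
  T.TF.T
  TTF.FT
Step 2: 6 trees catch fire, 5 burn out
  ..FTTT
  ..TT.T
  FT.FTT
  T.F..T
  TF...F
Step 3: 8 trees catch fire, 6 burn out
  ...FTT
  ..FF.T
  .F..FT
  F....F
  F.....
Step 4: 2 trees catch fire, 8 burn out
  ....FT
  .....T
  .....F
  ......
  ......
Step 5: 2 trees catch fire, 2 burn out
  .....F
  .....F
  ......
  ......
  ......

.....F
.....F
......
......
......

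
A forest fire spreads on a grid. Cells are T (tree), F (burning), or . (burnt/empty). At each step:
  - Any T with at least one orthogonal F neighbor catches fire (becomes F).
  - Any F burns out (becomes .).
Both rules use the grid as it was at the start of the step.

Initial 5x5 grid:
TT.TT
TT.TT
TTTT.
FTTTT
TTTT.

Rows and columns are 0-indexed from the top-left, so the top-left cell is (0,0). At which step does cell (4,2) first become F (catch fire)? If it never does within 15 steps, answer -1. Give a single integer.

Step 1: cell (4,2)='T' (+3 fires, +1 burnt)
Step 2: cell (4,2)='T' (+4 fires, +3 burnt)
Step 3: cell (4,2)='F' (+5 fires, +4 burnt)
  -> target ignites at step 3
Step 4: cell (4,2)='.' (+4 fires, +5 burnt)
Step 5: cell (4,2)='.' (+1 fires, +4 burnt)
Step 6: cell (4,2)='.' (+2 fires, +1 burnt)
Step 7: cell (4,2)='.' (+1 fires, +2 burnt)
Step 8: cell (4,2)='.' (+0 fires, +1 burnt)
  fire out at step 8

3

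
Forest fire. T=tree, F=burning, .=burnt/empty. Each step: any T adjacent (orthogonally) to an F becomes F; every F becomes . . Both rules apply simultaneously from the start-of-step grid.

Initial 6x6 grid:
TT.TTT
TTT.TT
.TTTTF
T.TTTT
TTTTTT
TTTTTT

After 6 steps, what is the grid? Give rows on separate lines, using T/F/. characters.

Step 1: 3 trees catch fire, 1 burn out
  TT.TTT
  TTT.TF
  .TTTF.
  T.TTTF
  TTTTTT
  TTTTTT
Step 2: 5 trees catch fire, 3 burn out
  TT.TTF
  TTT.F.
  .TTF..
  T.TTF.
  TTTTTF
  TTTTTT
Step 3: 5 trees catch fire, 5 burn out
  TT.TF.
  TTT...
  .TF...
  T.TF..
  TTTTF.
  TTTTTF
Step 4: 6 trees catch fire, 5 burn out
  TT.F..
  TTF...
  .F....
  T.F...
  TTTF..
  TTTTF.
Step 5: 3 trees catch fire, 6 burn out
  TT....
  TF....
  ......
  T.....
  TTF...
  TTTF..
Step 6: 4 trees catch fire, 3 burn out
  TF....
  F.....
  ......
  T.....
  TF....
  TTF...

TF....
F.....
......
T.....
TF....
TTF...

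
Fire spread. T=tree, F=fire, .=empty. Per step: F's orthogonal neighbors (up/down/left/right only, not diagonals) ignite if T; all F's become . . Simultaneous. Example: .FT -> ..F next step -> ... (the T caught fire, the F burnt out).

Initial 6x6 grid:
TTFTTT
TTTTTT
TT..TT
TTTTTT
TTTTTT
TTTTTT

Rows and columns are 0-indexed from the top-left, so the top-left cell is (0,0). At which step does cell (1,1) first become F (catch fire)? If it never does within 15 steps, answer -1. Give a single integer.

Step 1: cell (1,1)='T' (+3 fires, +1 burnt)
Step 2: cell (1,1)='F' (+4 fires, +3 burnt)
  -> target ignites at step 2
Step 3: cell (1,1)='.' (+4 fires, +4 burnt)
Step 4: cell (1,1)='.' (+4 fires, +4 burnt)
Step 5: cell (1,1)='.' (+5 fires, +4 burnt)
Step 6: cell (1,1)='.' (+6 fires, +5 burnt)
Step 7: cell (1,1)='.' (+5 fires, +6 burnt)
Step 8: cell (1,1)='.' (+2 fires, +5 burnt)
Step 9: cell (1,1)='.' (+0 fires, +2 burnt)
  fire out at step 9

2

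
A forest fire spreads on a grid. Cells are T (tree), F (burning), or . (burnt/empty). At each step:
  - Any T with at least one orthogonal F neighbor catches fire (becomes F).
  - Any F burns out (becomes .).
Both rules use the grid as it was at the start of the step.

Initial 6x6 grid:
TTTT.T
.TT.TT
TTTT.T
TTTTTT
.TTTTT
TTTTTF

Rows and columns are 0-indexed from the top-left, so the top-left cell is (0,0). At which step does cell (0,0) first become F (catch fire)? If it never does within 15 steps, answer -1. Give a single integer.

Step 1: cell (0,0)='T' (+2 fires, +1 burnt)
Step 2: cell (0,0)='T' (+3 fires, +2 burnt)
Step 3: cell (0,0)='T' (+4 fires, +3 burnt)
Step 4: cell (0,0)='T' (+4 fires, +4 burnt)
Step 5: cell (0,0)='T' (+6 fires, +4 burnt)
Step 6: cell (0,0)='T' (+2 fires, +6 burnt)
Step 7: cell (0,0)='T' (+3 fires, +2 burnt)
Step 8: cell (0,0)='T' (+3 fires, +3 burnt)
Step 9: cell (0,0)='T' (+2 fires, +3 burnt)
Step 10: cell (0,0)='F' (+1 fires, +2 burnt)
  -> target ignites at step 10
Step 11: cell (0,0)='.' (+0 fires, +1 burnt)
  fire out at step 11

10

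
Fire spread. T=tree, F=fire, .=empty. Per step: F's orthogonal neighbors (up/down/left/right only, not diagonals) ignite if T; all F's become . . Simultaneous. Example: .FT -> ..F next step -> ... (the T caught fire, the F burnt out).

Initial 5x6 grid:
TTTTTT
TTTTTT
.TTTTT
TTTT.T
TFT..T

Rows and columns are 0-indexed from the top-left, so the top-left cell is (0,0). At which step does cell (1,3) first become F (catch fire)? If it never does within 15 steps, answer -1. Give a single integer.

Step 1: cell (1,3)='T' (+3 fires, +1 burnt)
Step 2: cell (1,3)='T' (+3 fires, +3 burnt)
Step 3: cell (1,3)='T' (+3 fires, +3 burnt)
Step 4: cell (1,3)='T' (+4 fires, +3 burnt)
Step 5: cell (1,3)='F' (+4 fires, +4 burnt)
  -> target ignites at step 5
Step 6: cell (1,3)='.' (+3 fires, +4 burnt)
Step 7: cell (1,3)='.' (+3 fires, +3 burnt)
Step 8: cell (1,3)='.' (+2 fires, +3 burnt)
Step 9: cell (1,3)='.' (+0 fires, +2 burnt)
  fire out at step 9

5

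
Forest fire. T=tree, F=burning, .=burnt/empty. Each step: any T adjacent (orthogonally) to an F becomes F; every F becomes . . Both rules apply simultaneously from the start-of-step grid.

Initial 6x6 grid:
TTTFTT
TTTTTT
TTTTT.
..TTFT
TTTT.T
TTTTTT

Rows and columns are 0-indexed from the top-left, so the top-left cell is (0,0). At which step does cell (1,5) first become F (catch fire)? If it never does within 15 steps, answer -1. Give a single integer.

Step 1: cell (1,5)='T' (+6 fires, +2 burnt)
Step 2: cell (1,5)='T' (+8 fires, +6 burnt)
Step 3: cell (1,5)='F' (+7 fires, +8 burnt)
  -> target ignites at step 3
Step 4: cell (1,5)='.' (+5 fires, +7 burnt)
Step 5: cell (1,5)='.' (+3 fires, +5 burnt)
Step 6: cell (1,5)='.' (+1 fires, +3 burnt)
Step 7: cell (1,5)='.' (+0 fires, +1 burnt)
  fire out at step 7

3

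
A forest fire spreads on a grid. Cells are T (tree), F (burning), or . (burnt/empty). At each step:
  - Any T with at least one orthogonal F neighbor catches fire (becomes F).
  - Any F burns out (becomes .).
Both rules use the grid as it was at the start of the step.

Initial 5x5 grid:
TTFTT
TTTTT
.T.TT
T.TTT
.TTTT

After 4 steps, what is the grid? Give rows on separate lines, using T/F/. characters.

Step 1: 3 trees catch fire, 1 burn out
  TF.FT
  TTFTT
  .T.TT
  T.TTT
  .TTTT
Step 2: 4 trees catch fire, 3 burn out
  F...F
  TF.FT
  .T.TT
  T.TTT
  .TTTT
Step 3: 4 trees catch fire, 4 burn out
  .....
  F...F
  .F.FT
  T.TTT
  .TTTT
Step 4: 2 trees catch fire, 4 burn out
  .....
  .....
  ....F
  T.TFT
  .TTTT

.....
.....
....F
T.TFT
.TTTT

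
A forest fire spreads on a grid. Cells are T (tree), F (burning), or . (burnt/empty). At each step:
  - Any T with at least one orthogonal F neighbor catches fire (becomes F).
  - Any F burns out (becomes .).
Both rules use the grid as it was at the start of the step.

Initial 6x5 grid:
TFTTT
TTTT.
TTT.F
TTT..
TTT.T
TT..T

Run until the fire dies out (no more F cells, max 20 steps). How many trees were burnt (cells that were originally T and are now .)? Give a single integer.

Answer: 19

Derivation:
Step 1: +3 fires, +2 burnt (F count now 3)
Step 2: +4 fires, +3 burnt (F count now 4)
Step 3: +5 fires, +4 burnt (F count now 5)
Step 4: +3 fires, +5 burnt (F count now 3)
Step 5: +3 fires, +3 burnt (F count now 3)
Step 6: +1 fires, +3 burnt (F count now 1)
Step 7: +0 fires, +1 burnt (F count now 0)
Fire out after step 7
Initially T: 21, now '.': 28
Total burnt (originally-T cells now '.'): 19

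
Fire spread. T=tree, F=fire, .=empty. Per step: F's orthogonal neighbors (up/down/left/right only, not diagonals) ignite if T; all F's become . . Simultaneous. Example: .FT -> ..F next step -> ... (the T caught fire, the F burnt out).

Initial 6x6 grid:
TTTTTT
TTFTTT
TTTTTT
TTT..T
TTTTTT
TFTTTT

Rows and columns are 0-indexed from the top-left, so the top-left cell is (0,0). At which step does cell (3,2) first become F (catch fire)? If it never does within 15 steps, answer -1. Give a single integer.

Step 1: cell (3,2)='T' (+7 fires, +2 burnt)
Step 2: cell (3,2)='F' (+11 fires, +7 burnt)
  -> target ignites at step 2
Step 3: cell (3,2)='.' (+8 fires, +11 burnt)
Step 4: cell (3,2)='.' (+4 fires, +8 burnt)
Step 5: cell (3,2)='.' (+2 fires, +4 burnt)
Step 6: cell (3,2)='.' (+0 fires, +2 burnt)
  fire out at step 6

2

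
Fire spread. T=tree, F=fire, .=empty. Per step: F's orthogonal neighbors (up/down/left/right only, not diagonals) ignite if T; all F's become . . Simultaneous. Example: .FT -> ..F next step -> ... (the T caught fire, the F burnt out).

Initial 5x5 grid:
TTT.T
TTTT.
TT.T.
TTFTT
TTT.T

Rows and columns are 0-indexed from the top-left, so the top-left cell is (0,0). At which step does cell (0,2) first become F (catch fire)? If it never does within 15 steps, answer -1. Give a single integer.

Step 1: cell (0,2)='T' (+3 fires, +1 burnt)
Step 2: cell (0,2)='T' (+5 fires, +3 burnt)
Step 3: cell (0,2)='T' (+5 fires, +5 burnt)
Step 4: cell (0,2)='T' (+3 fires, +5 burnt)
Step 5: cell (0,2)='F' (+2 fires, +3 burnt)
  -> target ignites at step 5
Step 6: cell (0,2)='.' (+0 fires, +2 burnt)
  fire out at step 6

5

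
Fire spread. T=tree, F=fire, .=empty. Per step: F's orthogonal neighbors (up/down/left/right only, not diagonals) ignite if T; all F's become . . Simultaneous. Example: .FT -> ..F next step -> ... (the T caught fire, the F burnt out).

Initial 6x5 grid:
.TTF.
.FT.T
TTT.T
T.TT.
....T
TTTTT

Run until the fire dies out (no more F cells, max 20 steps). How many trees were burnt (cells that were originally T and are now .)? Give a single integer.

Step 1: +4 fires, +2 burnt (F count now 4)
Step 2: +2 fires, +4 burnt (F count now 2)
Step 3: +2 fires, +2 burnt (F count now 2)
Step 4: +1 fires, +2 burnt (F count now 1)
Step 5: +0 fires, +1 burnt (F count now 0)
Fire out after step 5
Initially T: 17, now '.': 22
Total burnt (originally-T cells now '.'): 9

Answer: 9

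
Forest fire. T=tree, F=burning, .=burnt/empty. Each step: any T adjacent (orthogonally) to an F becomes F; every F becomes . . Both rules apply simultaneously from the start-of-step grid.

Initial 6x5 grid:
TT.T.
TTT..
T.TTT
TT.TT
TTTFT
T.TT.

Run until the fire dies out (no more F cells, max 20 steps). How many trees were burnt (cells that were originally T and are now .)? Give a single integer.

Answer: 20

Derivation:
Step 1: +4 fires, +1 burnt (F count now 4)
Step 2: +4 fires, +4 burnt (F count now 4)
Step 3: +4 fires, +4 burnt (F count now 4)
Step 4: +3 fires, +4 burnt (F count now 3)
Step 5: +2 fires, +3 burnt (F count now 2)
Step 6: +2 fires, +2 burnt (F count now 2)
Step 7: +1 fires, +2 burnt (F count now 1)
Step 8: +0 fires, +1 burnt (F count now 0)
Fire out after step 8
Initially T: 21, now '.': 29
Total burnt (originally-T cells now '.'): 20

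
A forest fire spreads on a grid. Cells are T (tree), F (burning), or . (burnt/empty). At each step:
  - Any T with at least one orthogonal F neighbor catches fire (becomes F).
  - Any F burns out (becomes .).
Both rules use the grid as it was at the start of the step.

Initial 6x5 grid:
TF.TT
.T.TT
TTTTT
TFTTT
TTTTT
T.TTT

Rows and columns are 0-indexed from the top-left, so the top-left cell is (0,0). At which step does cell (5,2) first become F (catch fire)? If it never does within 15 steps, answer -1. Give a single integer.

Step 1: cell (5,2)='T' (+6 fires, +2 burnt)
Step 2: cell (5,2)='T' (+5 fires, +6 burnt)
Step 3: cell (5,2)='F' (+5 fires, +5 burnt)
  -> target ignites at step 3
Step 4: cell (5,2)='.' (+4 fires, +5 burnt)
Step 5: cell (5,2)='.' (+3 fires, +4 burnt)
Step 6: cell (5,2)='.' (+1 fires, +3 burnt)
Step 7: cell (5,2)='.' (+0 fires, +1 burnt)
  fire out at step 7

3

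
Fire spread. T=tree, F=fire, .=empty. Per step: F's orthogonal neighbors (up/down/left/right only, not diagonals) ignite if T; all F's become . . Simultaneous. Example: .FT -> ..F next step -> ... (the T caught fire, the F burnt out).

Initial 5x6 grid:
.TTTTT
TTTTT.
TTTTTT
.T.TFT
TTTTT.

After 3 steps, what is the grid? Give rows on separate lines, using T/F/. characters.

Step 1: 4 trees catch fire, 1 burn out
  .TTTTT
  TTTTT.
  TTTTFT
  .T.F.F
  TTTTF.
Step 2: 4 trees catch fire, 4 burn out
  .TTTTT
  TTTTF.
  TTTF.F
  .T....
  TTTF..
Step 3: 4 trees catch fire, 4 burn out
  .TTTFT
  TTTF..
  TTF...
  .T....
  TTF...

.TTTFT
TTTF..
TTF...
.T....
TTF...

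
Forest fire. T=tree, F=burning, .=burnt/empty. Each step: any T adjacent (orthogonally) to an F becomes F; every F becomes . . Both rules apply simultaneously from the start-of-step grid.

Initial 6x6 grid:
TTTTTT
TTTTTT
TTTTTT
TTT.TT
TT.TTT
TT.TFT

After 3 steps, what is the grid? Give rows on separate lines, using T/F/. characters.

Step 1: 3 trees catch fire, 1 burn out
  TTTTTT
  TTTTTT
  TTTTTT
  TTT.TT
  TT.TFT
  TT.F.F
Step 2: 3 trees catch fire, 3 burn out
  TTTTTT
  TTTTTT
  TTTTTT
  TTT.FT
  TT.F.F
  TT....
Step 3: 2 trees catch fire, 3 burn out
  TTTTTT
  TTTTTT
  TTTTFT
  TTT..F
  TT....
  TT....

TTTTTT
TTTTTT
TTTTFT
TTT..F
TT....
TT....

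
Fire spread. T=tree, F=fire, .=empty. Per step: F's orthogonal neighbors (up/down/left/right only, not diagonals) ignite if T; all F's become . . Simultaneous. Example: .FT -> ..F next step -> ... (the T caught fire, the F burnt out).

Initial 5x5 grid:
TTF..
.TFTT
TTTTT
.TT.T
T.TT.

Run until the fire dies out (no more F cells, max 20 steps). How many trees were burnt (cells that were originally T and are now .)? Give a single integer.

Step 1: +4 fires, +2 burnt (F count now 4)
Step 2: +5 fires, +4 burnt (F count now 5)
Step 3: +4 fires, +5 burnt (F count now 4)
Step 4: +2 fires, +4 burnt (F count now 2)
Step 5: +0 fires, +2 burnt (F count now 0)
Fire out after step 5
Initially T: 16, now '.': 24
Total burnt (originally-T cells now '.'): 15

Answer: 15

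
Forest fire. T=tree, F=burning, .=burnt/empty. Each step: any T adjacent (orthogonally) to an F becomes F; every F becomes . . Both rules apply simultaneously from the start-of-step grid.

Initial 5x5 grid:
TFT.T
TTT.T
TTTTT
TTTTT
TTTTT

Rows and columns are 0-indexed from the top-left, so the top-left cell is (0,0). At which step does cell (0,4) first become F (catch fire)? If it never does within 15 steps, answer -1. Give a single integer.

Step 1: cell (0,4)='T' (+3 fires, +1 burnt)
Step 2: cell (0,4)='T' (+3 fires, +3 burnt)
Step 3: cell (0,4)='T' (+3 fires, +3 burnt)
Step 4: cell (0,4)='T' (+4 fires, +3 burnt)
Step 5: cell (0,4)='T' (+4 fires, +4 burnt)
Step 6: cell (0,4)='T' (+3 fires, +4 burnt)
Step 7: cell (0,4)='F' (+2 fires, +3 burnt)
  -> target ignites at step 7
Step 8: cell (0,4)='.' (+0 fires, +2 burnt)
  fire out at step 8

7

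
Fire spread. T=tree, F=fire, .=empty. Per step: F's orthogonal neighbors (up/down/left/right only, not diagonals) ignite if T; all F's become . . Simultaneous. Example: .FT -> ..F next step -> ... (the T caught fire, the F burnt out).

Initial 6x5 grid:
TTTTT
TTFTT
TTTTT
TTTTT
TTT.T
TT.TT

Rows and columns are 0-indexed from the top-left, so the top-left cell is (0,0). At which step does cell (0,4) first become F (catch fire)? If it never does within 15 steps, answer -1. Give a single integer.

Step 1: cell (0,4)='T' (+4 fires, +1 burnt)
Step 2: cell (0,4)='T' (+7 fires, +4 burnt)
Step 3: cell (0,4)='F' (+7 fires, +7 burnt)
  -> target ignites at step 3
Step 4: cell (0,4)='.' (+3 fires, +7 burnt)
Step 5: cell (0,4)='.' (+3 fires, +3 burnt)
Step 6: cell (0,4)='.' (+2 fires, +3 burnt)
Step 7: cell (0,4)='.' (+1 fires, +2 burnt)
Step 8: cell (0,4)='.' (+0 fires, +1 burnt)
  fire out at step 8

3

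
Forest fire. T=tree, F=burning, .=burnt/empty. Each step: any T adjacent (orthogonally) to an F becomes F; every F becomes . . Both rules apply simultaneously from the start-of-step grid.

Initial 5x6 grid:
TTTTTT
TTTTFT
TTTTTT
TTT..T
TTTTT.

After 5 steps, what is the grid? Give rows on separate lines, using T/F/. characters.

Step 1: 4 trees catch fire, 1 burn out
  TTTTFT
  TTTF.F
  TTTTFT
  TTT..T
  TTTTT.
Step 2: 5 trees catch fire, 4 burn out
  TTTF.F
  TTF...
  TTTF.F
  TTT..T
  TTTTT.
Step 3: 4 trees catch fire, 5 burn out
  TTF...
  TF....
  TTF...
  TTT..F
  TTTTT.
Step 4: 4 trees catch fire, 4 burn out
  TF....
  F.....
  TF....
  TTF...
  TTTTT.
Step 5: 4 trees catch fire, 4 burn out
  F.....
  ......
  F.....
  TF....
  TTFTT.

F.....
......
F.....
TF....
TTFTT.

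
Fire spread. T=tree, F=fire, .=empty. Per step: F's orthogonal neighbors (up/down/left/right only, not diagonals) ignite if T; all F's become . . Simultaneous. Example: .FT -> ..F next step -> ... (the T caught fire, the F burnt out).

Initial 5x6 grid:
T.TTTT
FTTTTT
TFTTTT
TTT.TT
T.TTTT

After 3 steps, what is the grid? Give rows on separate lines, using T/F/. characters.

Step 1: 5 trees catch fire, 2 burn out
  F.TTTT
  .FTTTT
  F.FTTT
  TFT.TT
  T.TTTT
Step 2: 4 trees catch fire, 5 burn out
  ..TTTT
  ..FTTT
  ...FTT
  F.F.TT
  T.TTTT
Step 3: 5 trees catch fire, 4 burn out
  ..FTTT
  ...FTT
  ....FT
  ....TT
  F.FTTT

..FTTT
...FTT
....FT
....TT
F.FTTT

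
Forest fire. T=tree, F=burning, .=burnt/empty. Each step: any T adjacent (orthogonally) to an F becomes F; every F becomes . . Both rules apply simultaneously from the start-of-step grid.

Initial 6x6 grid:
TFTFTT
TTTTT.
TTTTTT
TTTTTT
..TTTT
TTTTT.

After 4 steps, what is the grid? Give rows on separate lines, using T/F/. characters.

Step 1: 5 trees catch fire, 2 burn out
  F.F.FT
  TFTFT.
  TTTTTT
  TTTTTT
  ..TTTT
  TTTTT.
Step 2: 6 trees catch fire, 5 burn out
  .....F
  F.F.F.
  TFTFTT
  TTTTTT
  ..TTTT
  TTTTT.
Step 3: 5 trees catch fire, 6 burn out
  ......
  ......
  F.F.FT
  TFTFTT
  ..TTTT
  TTTTT.
Step 4: 5 trees catch fire, 5 burn out
  ......
  ......
  .....F
  F.F.FT
  ..TFTT
  TTTTT.

......
......
.....F
F.F.FT
..TFTT
TTTTT.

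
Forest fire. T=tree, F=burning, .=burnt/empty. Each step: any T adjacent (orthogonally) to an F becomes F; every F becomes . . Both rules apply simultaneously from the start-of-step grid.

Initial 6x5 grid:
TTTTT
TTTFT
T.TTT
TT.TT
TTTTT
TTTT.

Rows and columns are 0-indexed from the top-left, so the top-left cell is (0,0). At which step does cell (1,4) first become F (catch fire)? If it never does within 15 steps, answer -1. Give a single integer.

Step 1: cell (1,4)='F' (+4 fires, +1 burnt)
  -> target ignites at step 1
Step 2: cell (1,4)='.' (+6 fires, +4 burnt)
Step 3: cell (1,4)='.' (+4 fires, +6 burnt)
Step 4: cell (1,4)='.' (+5 fires, +4 burnt)
Step 5: cell (1,4)='.' (+3 fires, +5 burnt)
Step 6: cell (1,4)='.' (+3 fires, +3 burnt)
Step 7: cell (1,4)='.' (+1 fires, +3 burnt)
Step 8: cell (1,4)='.' (+0 fires, +1 burnt)
  fire out at step 8

1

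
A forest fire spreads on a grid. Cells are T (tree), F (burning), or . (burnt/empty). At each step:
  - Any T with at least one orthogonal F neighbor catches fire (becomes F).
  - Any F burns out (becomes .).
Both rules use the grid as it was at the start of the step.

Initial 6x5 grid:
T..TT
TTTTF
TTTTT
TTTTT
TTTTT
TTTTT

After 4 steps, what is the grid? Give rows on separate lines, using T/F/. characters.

Step 1: 3 trees catch fire, 1 burn out
  T..TF
  TTTF.
  TTTTF
  TTTTT
  TTTTT
  TTTTT
Step 2: 4 trees catch fire, 3 burn out
  T..F.
  TTF..
  TTTF.
  TTTTF
  TTTTT
  TTTTT
Step 3: 4 trees catch fire, 4 burn out
  T....
  TF...
  TTF..
  TTTF.
  TTTTF
  TTTTT
Step 4: 5 trees catch fire, 4 burn out
  T....
  F....
  TF...
  TTF..
  TTTF.
  TTTTF

T....
F....
TF...
TTF..
TTTF.
TTTTF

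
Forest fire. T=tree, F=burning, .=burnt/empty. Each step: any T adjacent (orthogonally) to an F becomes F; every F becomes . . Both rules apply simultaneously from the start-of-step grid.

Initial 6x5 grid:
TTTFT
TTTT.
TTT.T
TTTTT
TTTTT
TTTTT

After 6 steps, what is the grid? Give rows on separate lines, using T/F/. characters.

Step 1: 3 trees catch fire, 1 burn out
  TTF.F
  TTTF.
  TTT.T
  TTTTT
  TTTTT
  TTTTT
Step 2: 2 trees catch fire, 3 burn out
  TF...
  TTF..
  TTT.T
  TTTTT
  TTTTT
  TTTTT
Step 3: 3 trees catch fire, 2 burn out
  F....
  TF...
  TTF.T
  TTTTT
  TTTTT
  TTTTT
Step 4: 3 trees catch fire, 3 burn out
  .....
  F....
  TF..T
  TTFTT
  TTTTT
  TTTTT
Step 5: 4 trees catch fire, 3 burn out
  .....
  .....
  F...T
  TF.FT
  TTFTT
  TTTTT
Step 6: 5 trees catch fire, 4 burn out
  .....
  .....
  ....T
  F...F
  TF.FT
  TTFTT

.....
.....
....T
F...F
TF.FT
TTFTT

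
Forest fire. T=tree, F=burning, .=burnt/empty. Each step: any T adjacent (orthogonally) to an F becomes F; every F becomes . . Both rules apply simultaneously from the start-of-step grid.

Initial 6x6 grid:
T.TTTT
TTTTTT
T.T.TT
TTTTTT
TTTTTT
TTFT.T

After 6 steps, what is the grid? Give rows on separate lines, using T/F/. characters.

Step 1: 3 trees catch fire, 1 burn out
  T.TTTT
  TTTTTT
  T.T.TT
  TTTTTT
  TTFTTT
  TF.F.T
Step 2: 4 trees catch fire, 3 burn out
  T.TTTT
  TTTTTT
  T.T.TT
  TTFTTT
  TF.FTT
  F....T
Step 3: 5 trees catch fire, 4 burn out
  T.TTTT
  TTTTTT
  T.F.TT
  TF.FTT
  F...FT
  .....T
Step 4: 4 trees catch fire, 5 burn out
  T.TTTT
  TTFTTT
  T...TT
  F...FT
  .....F
  .....T
Step 5: 7 trees catch fire, 4 burn out
  T.FTTT
  TF.FTT
  F...FT
  .....F
  ......
  .....F
Step 6: 4 trees catch fire, 7 burn out
  T..FTT
  F...FT
  .....F
  ......
  ......
  ......

T..FTT
F...FT
.....F
......
......
......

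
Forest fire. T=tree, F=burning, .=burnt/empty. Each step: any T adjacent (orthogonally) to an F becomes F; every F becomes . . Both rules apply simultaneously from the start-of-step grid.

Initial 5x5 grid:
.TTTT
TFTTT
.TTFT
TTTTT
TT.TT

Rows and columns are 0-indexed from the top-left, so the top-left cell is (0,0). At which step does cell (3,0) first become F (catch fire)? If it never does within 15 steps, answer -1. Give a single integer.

Step 1: cell (3,0)='T' (+8 fires, +2 burnt)
Step 2: cell (3,0)='T' (+7 fires, +8 burnt)
Step 3: cell (3,0)='F' (+4 fires, +7 burnt)
  -> target ignites at step 3
Step 4: cell (3,0)='.' (+1 fires, +4 burnt)
Step 5: cell (3,0)='.' (+0 fires, +1 burnt)
  fire out at step 5

3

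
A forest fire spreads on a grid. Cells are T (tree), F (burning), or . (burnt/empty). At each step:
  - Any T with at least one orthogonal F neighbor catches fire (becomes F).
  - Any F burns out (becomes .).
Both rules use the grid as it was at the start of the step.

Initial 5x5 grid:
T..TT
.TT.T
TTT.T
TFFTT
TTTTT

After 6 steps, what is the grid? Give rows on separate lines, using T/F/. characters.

Step 1: 6 trees catch fire, 2 burn out
  T..TT
  .TT.T
  TFF.T
  F..FT
  TFFTT
Step 2: 6 trees catch fire, 6 burn out
  T..TT
  .FF.T
  F...T
  ....F
  F..FT
Step 3: 2 trees catch fire, 6 burn out
  T..TT
  ....T
  ....F
  .....
  ....F
Step 4: 1 trees catch fire, 2 burn out
  T..TT
  ....F
  .....
  .....
  .....
Step 5: 1 trees catch fire, 1 burn out
  T..TF
  .....
  .....
  .....
  .....
Step 6: 1 trees catch fire, 1 burn out
  T..F.
  .....
  .....
  .....
  .....

T..F.
.....
.....
.....
.....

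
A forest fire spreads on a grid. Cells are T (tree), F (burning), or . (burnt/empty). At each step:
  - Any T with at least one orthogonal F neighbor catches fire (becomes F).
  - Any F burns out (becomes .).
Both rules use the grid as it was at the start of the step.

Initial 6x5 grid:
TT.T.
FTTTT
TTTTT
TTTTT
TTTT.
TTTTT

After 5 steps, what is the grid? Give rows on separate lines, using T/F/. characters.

Step 1: 3 trees catch fire, 1 burn out
  FT.T.
  .FTTT
  FTTTT
  TTTTT
  TTTT.
  TTTTT
Step 2: 4 trees catch fire, 3 burn out
  .F.T.
  ..FTT
  .FTTT
  FTTTT
  TTTT.
  TTTTT
Step 3: 4 trees catch fire, 4 burn out
  ...T.
  ...FT
  ..FTT
  .FTTT
  FTTT.
  TTTTT
Step 4: 6 trees catch fire, 4 burn out
  ...F.
  ....F
  ...FT
  ..FTT
  .FTT.
  FTTTT
Step 5: 4 trees catch fire, 6 burn out
  .....
  .....
  ....F
  ...FT
  ..FT.
  .FTTT

.....
.....
....F
...FT
..FT.
.FTTT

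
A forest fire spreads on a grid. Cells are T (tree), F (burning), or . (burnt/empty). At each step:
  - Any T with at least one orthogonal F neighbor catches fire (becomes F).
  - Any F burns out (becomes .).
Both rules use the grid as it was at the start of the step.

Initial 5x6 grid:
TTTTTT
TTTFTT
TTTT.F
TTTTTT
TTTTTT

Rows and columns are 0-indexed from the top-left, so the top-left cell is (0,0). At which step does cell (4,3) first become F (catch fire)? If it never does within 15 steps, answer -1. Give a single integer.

Step 1: cell (4,3)='T' (+6 fires, +2 burnt)
Step 2: cell (4,3)='T' (+8 fires, +6 burnt)
Step 3: cell (4,3)='F' (+6 fires, +8 burnt)
  -> target ignites at step 3
Step 4: cell (4,3)='.' (+4 fires, +6 burnt)
Step 5: cell (4,3)='.' (+2 fires, +4 burnt)
Step 6: cell (4,3)='.' (+1 fires, +2 burnt)
Step 7: cell (4,3)='.' (+0 fires, +1 burnt)
  fire out at step 7

3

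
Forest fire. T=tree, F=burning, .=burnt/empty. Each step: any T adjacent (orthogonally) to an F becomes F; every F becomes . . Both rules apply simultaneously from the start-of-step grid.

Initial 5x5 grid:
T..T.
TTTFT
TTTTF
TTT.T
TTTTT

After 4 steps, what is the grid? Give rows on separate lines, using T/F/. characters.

Step 1: 5 trees catch fire, 2 burn out
  T..F.
  TTF.F
  TTTF.
  TTT.F
  TTTTT
Step 2: 3 trees catch fire, 5 burn out
  T....
  TF...
  TTF..
  TTT..
  TTTTF
Step 3: 4 trees catch fire, 3 burn out
  T....
  F....
  TF...
  TTF..
  TTTF.
Step 4: 4 trees catch fire, 4 burn out
  F....
  .....
  F....
  TF...
  TTF..

F....
.....
F....
TF...
TTF..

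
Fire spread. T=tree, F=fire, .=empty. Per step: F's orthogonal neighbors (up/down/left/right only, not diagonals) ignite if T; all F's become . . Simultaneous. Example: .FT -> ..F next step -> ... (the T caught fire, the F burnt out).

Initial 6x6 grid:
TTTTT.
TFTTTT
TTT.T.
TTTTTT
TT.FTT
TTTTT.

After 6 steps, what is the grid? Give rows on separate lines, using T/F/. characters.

Step 1: 7 trees catch fire, 2 burn out
  TFTTT.
  F.FTTT
  TFT.T.
  TTTFTT
  TT..FT
  TTTFT.
Step 2: 11 trees catch fire, 7 burn out
  F.FTT.
  ...FTT
  F.F.T.
  TFF.FT
  TT...F
  TTF.F.
Step 3: 7 trees catch fire, 11 burn out
  ...FT.
  ....FT
  ....F.
  F....F
  TF....
  TF....
Step 4: 4 trees catch fire, 7 burn out
  ....F.
  .....F
  ......
  ......
  F.....
  F.....
Step 5: 0 trees catch fire, 4 burn out
  ......
  ......
  ......
  ......
  ......
  ......
Step 6: 0 trees catch fire, 0 burn out
  ......
  ......
  ......
  ......
  ......
  ......

......
......
......
......
......
......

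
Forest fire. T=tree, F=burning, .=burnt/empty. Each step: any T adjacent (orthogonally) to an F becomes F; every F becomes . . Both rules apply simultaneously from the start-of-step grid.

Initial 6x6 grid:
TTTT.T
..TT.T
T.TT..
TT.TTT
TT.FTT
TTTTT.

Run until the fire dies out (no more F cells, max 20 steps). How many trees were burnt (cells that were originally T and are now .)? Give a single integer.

Answer: 23

Derivation:
Step 1: +3 fires, +1 burnt (F count now 3)
Step 2: +5 fires, +3 burnt (F count now 5)
Step 3: +4 fires, +5 burnt (F count now 4)
Step 4: +4 fires, +4 burnt (F count now 4)
Step 5: +3 fires, +4 burnt (F count now 3)
Step 6: +2 fires, +3 burnt (F count now 2)
Step 7: +2 fires, +2 burnt (F count now 2)
Step 8: +0 fires, +2 burnt (F count now 0)
Fire out after step 8
Initially T: 25, now '.': 34
Total burnt (originally-T cells now '.'): 23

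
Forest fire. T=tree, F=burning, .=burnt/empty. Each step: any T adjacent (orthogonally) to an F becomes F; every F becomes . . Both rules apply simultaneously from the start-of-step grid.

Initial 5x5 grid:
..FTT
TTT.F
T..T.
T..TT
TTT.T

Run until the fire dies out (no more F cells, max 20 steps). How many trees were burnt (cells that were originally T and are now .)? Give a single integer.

Answer: 10

Derivation:
Step 1: +3 fires, +2 burnt (F count now 3)
Step 2: +1 fires, +3 burnt (F count now 1)
Step 3: +1 fires, +1 burnt (F count now 1)
Step 4: +1 fires, +1 burnt (F count now 1)
Step 5: +1 fires, +1 burnt (F count now 1)
Step 6: +1 fires, +1 burnt (F count now 1)
Step 7: +1 fires, +1 burnt (F count now 1)
Step 8: +1 fires, +1 burnt (F count now 1)
Step 9: +0 fires, +1 burnt (F count now 0)
Fire out after step 9
Initially T: 14, now '.': 21
Total burnt (originally-T cells now '.'): 10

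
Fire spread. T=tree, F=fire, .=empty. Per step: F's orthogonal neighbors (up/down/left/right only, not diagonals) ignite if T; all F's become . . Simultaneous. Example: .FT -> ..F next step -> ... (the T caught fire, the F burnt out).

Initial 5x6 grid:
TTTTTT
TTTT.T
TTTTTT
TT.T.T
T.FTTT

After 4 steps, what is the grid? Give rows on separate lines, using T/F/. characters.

Step 1: 1 trees catch fire, 1 burn out
  TTTTTT
  TTTT.T
  TTTTTT
  TT.T.T
  T..FTT
Step 2: 2 trees catch fire, 1 burn out
  TTTTTT
  TTTT.T
  TTTTTT
  TT.F.T
  T...FT
Step 3: 2 trees catch fire, 2 burn out
  TTTTTT
  TTTT.T
  TTTFTT
  TT...T
  T....F
Step 4: 4 trees catch fire, 2 burn out
  TTTTTT
  TTTF.T
  TTF.FT
  TT...F
  T.....

TTTTTT
TTTF.T
TTF.FT
TT...F
T.....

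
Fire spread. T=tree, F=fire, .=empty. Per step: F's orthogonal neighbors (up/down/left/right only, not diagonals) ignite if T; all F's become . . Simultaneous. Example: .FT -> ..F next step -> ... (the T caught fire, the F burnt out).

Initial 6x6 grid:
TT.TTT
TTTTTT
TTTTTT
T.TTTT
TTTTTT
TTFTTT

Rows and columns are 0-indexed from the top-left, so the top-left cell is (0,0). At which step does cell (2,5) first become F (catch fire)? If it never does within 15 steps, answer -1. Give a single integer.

Step 1: cell (2,5)='T' (+3 fires, +1 burnt)
Step 2: cell (2,5)='T' (+5 fires, +3 burnt)
Step 3: cell (2,5)='T' (+5 fires, +5 burnt)
Step 4: cell (2,5)='T' (+6 fires, +5 burnt)
Step 5: cell (2,5)='T' (+5 fires, +6 burnt)
Step 6: cell (2,5)='F' (+5 fires, +5 burnt)
  -> target ignites at step 6
Step 7: cell (2,5)='.' (+3 fires, +5 burnt)
Step 8: cell (2,5)='.' (+1 fires, +3 burnt)
Step 9: cell (2,5)='.' (+0 fires, +1 burnt)
  fire out at step 9

6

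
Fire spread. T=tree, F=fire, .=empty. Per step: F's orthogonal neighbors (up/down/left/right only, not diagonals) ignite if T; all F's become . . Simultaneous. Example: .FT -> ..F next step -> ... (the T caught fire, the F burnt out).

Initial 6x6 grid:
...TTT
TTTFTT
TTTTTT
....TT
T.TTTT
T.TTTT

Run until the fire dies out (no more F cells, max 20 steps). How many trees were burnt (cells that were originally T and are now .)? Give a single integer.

Step 1: +4 fires, +1 burnt (F count now 4)
Step 2: +5 fires, +4 burnt (F count now 5)
Step 3: +5 fires, +5 burnt (F count now 5)
Step 4: +3 fires, +5 burnt (F count now 3)
Step 5: +3 fires, +3 burnt (F count now 3)
Step 6: +3 fires, +3 burnt (F count now 3)
Step 7: +1 fires, +3 burnt (F count now 1)
Step 8: +0 fires, +1 burnt (F count now 0)
Fire out after step 8
Initially T: 26, now '.': 34
Total burnt (originally-T cells now '.'): 24

Answer: 24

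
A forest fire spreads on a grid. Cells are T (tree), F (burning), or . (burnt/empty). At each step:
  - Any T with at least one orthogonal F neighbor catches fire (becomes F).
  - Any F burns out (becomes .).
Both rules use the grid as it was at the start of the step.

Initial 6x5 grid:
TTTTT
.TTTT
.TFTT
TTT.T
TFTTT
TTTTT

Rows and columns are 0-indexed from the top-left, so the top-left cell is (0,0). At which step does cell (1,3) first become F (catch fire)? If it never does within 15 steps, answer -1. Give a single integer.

Step 1: cell (1,3)='T' (+8 fires, +2 burnt)
Step 2: cell (1,3)='F' (+8 fires, +8 burnt)
  -> target ignites at step 2
Step 3: cell (1,3)='.' (+6 fires, +8 burnt)
Step 4: cell (1,3)='.' (+3 fires, +6 burnt)
Step 5: cell (1,3)='.' (+0 fires, +3 burnt)
  fire out at step 5

2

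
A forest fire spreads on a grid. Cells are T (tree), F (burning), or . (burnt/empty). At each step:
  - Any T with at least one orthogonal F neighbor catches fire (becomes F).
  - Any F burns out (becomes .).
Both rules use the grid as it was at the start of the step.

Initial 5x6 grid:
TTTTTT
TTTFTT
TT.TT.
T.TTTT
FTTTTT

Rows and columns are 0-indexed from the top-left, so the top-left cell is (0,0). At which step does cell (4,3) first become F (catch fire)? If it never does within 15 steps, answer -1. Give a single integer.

Step 1: cell (4,3)='T' (+6 fires, +2 burnt)
Step 2: cell (4,3)='T' (+8 fires, +6 burnt)
Step 3: cell (4,3)='F' (+7 fires, +8 burnt)
  -> target ignites at step 3
Step 4: cell (4,3)='.' (+3 fires, +7 burnt)
Step 5: cell (4,3)='.' (+1 fires, +3 burnt)
Step 6: cell (4,3)='.' (+0 fires, +1 burnt)
  fire out at step 6

3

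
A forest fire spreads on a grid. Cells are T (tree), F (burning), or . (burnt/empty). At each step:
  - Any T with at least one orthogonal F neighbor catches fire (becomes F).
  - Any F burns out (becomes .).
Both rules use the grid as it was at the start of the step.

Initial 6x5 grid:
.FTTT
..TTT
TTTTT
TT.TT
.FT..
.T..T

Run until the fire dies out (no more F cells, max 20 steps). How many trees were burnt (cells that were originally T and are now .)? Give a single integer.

Step 1: +4 fires, +2 burnt (F count now 4)
Step 2: +4 fires, +4 burnt (F count now 4)
Step 3: +4 fires, +4 burnt (F count now 4)
Step 4: +2 fires, +4 burnt (F count now 2)
Step 5: +2 fires, +2 burnt (F count now 2)
Step 6: +1 fires, +2 burnt (F count now 1)
Step 7: +0 fires, +1 burnt (F count now 0)
Fire out after step 7
Initially T: 18, now '.': 29
Total burnt (originally-T cells now '.'): 17

Answer: 17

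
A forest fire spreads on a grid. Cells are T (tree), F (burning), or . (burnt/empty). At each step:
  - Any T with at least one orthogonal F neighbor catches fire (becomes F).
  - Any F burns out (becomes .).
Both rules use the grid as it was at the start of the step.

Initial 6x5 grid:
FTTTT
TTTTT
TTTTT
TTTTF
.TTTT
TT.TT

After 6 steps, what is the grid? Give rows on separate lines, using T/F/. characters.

Step 1: 5 trees catch fire, 2 burn out
  .FTTT
  FTTTT
  TTTTF
  TTTF.
  .TTTF
  TT.TT
Step 2: 8 trees catch fire, 5 burn out
  ..FTT
  .FTTF
  FTTF.
  TTF..
  .TTF.
  TT.TF
Step 3: 10 trees catch fire, 8 burn out
  ...FF
  ..FF.
  .FF..
  FF...
  .TF..
  TT.F.
Step 4: 1 trees catch fire, 10 burn out
  .....
  .....
  .....
  .....
  .F...
  TT...
Step 5: 1 trees catch fire, 1 burn out
  .....
  .....
  .....
  .....
  .....
  TF...
Step 6: 1 trees catch fire, 1 burn out
  .....
  .....
  .....
  .....
  .....
  F....

.....
.....
.....
.....
.....
F....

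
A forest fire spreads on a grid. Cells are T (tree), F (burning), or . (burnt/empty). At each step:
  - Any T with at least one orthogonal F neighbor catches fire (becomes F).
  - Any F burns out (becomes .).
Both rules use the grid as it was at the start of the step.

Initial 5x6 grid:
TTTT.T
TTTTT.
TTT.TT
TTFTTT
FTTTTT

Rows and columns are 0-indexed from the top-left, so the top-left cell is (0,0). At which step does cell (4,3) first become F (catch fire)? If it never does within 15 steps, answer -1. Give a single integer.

Step 1: cell (4,3)='T' (+6 fires, +2 burnt)
Step 2: cell (4,3)='F' (+5 fires, +6 burnt)
  -> target ignites at step 2
Step 3: cell (4,3)='.' (+7 fires, +5 burnt)
Step 4: cell (4,3)='.' (+6 fires, +7 burnt)
Step 5: cell (4,3)='.' (+0 fires, +6 burnt)
  fire out at step 5

2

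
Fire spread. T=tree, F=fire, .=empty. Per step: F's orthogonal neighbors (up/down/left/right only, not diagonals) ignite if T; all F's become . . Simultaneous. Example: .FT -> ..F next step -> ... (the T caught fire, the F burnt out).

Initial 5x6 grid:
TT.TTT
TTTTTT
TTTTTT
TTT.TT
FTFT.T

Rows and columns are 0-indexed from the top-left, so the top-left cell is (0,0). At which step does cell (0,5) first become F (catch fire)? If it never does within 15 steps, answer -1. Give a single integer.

Step 1: cell (0,5)='T' (+4 fires, +2 burnt)
Step 2: cell (0,5)='T' (+3 fires, +4 burnt)
Step 3: cell (0,5)='T' (+4 fires, +3 burnt)
Step 4: cell (0,5)='T' (+4 fires, +4 burnt)
Step 5: cell (0,5)='T' (+5 fires, +4 burnt)
Step 6: cell (0,5)='T' (+3 fires, +5 burnt)
Step 7: cell (0,5)='F' (+2 fires, +3 burnt)
  -> target ignites at step 7
Step 8: cell (0,5)='.' (+0 fires, +2 burnt)
  fire out at step 8

7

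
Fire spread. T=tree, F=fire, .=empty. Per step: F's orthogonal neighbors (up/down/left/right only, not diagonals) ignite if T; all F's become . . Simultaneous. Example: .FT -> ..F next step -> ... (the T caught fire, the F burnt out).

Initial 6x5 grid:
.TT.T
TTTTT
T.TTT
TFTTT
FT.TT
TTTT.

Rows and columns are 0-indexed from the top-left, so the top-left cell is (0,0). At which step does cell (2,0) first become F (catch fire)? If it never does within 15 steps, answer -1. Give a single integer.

Step 1: cell (2,0)='T' (+4 fires, +2 burnt)
Step 2: cell (2,0)='F' (+4 fires, +4 burnt)
  -> target ignites at step 2
Step 3: cell (2,0)='.' (+6 fires, +4 burnt)
Step 4: cell (2,0)='.' (+6 fires, +6 burnt)
Step 5: cell (2,0)='.' (+2 fires, +6 burnt)
Step 6: cell (2,0)='.' (+1 fires, +2 burnt)
Step 7: cell (2,0)='.' (+0 fires, +1 burnt)
  fire out at step 7

2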